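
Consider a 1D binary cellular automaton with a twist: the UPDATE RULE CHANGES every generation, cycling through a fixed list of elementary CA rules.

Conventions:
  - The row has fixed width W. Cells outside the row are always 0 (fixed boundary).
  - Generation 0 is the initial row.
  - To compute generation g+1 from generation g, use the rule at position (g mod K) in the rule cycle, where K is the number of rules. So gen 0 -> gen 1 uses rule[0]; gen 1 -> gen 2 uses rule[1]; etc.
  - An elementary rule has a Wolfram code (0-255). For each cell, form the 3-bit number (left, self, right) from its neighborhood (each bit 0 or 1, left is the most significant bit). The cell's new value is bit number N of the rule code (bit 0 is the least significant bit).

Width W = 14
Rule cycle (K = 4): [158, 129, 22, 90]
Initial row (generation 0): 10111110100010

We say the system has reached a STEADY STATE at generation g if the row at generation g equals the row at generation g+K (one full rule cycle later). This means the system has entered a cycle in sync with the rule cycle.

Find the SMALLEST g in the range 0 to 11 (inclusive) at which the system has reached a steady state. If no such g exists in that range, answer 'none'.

Gen 0: 10111110100010
Gen 1 (rule 158): 10111100110111
Gen 2 (rule 129): 00011000000010
Gen 3 (rule 22): 00100100000111
Gen 4 (rule 90): 01011010001101
Gen 5 (rule 158): 11010011011001
Gen 6 (rule 129): 00000000000000
Gen 7 (rule 22): 00000000000000
Gen 8 (rule 90): 00000000000000
Gen 9 (rule 158): 00000000000000
Gen 10 (rule 129): 11111111111111
Gen 11 (rule 22): 00000000000000
Gen 12 (rule 90): 00000000000000
Gen 13 (rule 158): 00000000000000
Gen 14 (rule 129): 11111111111111
Gen 15 (rule 22): 00000000000000

Answer: 7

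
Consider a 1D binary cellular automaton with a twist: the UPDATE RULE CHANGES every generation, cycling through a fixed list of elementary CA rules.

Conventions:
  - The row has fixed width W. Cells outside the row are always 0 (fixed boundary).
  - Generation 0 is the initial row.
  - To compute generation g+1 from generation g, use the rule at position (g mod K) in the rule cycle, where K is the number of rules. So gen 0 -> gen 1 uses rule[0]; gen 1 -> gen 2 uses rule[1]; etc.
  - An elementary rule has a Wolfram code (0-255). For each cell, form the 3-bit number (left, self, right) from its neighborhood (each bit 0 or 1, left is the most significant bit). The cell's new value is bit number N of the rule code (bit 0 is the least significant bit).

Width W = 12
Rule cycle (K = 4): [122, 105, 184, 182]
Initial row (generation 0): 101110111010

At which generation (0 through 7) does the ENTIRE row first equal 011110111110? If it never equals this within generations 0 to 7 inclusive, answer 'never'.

Answer: 2

Derivation:
Gen 0: 101110111010
Gen 1 (rule 122): 011011101101
Gen 2 (rule 105): 011110111110
Gen 3 (rule 184): 011101111101
Gen 4 (rule 182): 101010111011
Gen 5 (rule 122): 010101101111
Gen 6 (rule 105): 001011111001
Gen 7 (rule 184): 000111110100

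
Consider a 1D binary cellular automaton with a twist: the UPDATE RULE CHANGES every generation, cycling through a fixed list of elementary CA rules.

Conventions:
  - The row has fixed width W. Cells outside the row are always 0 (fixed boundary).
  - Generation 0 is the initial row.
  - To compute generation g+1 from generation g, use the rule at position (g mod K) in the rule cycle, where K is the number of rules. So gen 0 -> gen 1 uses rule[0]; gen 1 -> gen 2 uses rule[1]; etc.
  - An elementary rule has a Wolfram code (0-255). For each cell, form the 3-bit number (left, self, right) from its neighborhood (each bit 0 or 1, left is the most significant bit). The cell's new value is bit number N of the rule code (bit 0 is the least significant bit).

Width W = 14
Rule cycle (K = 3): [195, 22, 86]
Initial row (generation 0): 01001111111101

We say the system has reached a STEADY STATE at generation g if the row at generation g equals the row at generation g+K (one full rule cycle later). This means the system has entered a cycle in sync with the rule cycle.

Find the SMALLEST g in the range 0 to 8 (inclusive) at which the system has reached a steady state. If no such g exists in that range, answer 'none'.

Answer: 8

Derivation:
Gen 0: 01001111111101
Gen 1 (rule 195): 10010111111100
Gen 2 (rule 22): 11110000000010
Gen 3 (rule 86): 00011000000111
Gen 4 (rule 195): 11101011111011
Gen 5 (rule 22): 00001000000000
Gen 6 (rule 86): 00011100000000
Gen 7 (rule 195): 11101101111111
Gen 8 (rule 22): 00000000000000
Gen 9 (rule 86): 00000000000000
Gen 10 (rule 195): 11111111111111
Gen 11 (rule 22): 00000000000000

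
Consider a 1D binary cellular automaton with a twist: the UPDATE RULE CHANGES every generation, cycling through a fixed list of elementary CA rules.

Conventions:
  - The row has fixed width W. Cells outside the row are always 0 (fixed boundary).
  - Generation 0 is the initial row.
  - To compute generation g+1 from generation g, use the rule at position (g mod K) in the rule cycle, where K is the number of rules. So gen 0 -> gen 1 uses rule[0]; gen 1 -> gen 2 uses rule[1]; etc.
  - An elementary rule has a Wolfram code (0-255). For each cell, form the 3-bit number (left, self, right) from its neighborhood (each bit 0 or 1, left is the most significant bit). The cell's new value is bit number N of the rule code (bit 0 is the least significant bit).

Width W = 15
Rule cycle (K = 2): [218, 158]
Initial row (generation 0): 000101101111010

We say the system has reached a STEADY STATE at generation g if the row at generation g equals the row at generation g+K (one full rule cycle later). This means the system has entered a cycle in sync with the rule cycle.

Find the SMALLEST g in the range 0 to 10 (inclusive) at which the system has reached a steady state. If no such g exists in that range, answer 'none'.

Gen 0: 000101101111010
Gen 1 (rule 218): 001001101111001
Gen 2 (rule 158): 011111001110111
Gen 3 (rule 218): 111111111110111
Gen 4 (rule 158): 111111111100110
Gen 5 (rule 218): 111111111111111
Gen 6 (rule 158): 111111111111110
Gen 7 (rule 218): 111111111111111
Gen 8 (rule 158): 111111111111110
Gen 9 (rule 218): 111111111111111
Gen 10 (rule 158): 111111111111110
Gen 11 (rule 218): 111111111111111
Gen 12 (rule 158): 111111111111110

Answer: 5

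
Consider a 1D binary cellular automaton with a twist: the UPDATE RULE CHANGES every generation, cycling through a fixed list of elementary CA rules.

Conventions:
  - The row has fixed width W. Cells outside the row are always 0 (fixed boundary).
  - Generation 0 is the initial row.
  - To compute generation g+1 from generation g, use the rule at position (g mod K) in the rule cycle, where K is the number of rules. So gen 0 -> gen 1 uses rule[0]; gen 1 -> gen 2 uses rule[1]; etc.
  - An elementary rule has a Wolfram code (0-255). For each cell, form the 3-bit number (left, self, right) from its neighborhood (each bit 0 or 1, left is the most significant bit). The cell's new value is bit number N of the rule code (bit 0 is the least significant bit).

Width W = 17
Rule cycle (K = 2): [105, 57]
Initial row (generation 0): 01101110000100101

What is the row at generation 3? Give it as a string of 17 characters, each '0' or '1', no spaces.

Answer: 00010011111001000

Derivation:
Gen 0: 01101110000100101
Gen 1 (rule 105): 01111010110000010
Gen 2 (rule 57): 01000101101111001
Gen 3 (rule 105): 00010011111001000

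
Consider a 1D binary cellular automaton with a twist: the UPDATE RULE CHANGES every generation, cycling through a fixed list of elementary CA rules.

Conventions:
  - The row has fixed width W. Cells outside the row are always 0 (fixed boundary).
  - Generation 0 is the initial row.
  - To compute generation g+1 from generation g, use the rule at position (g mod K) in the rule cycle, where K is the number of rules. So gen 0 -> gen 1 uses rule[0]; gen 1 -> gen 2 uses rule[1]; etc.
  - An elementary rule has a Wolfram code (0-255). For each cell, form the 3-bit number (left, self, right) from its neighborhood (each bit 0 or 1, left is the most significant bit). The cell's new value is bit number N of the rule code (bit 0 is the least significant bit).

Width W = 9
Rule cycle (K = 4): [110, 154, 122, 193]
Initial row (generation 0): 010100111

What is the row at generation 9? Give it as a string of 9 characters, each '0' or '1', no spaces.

Gen 0: 010100111
Gen 1 (rule 110): 111101101
Gen 2 (rule 154): 111001000
Gen 3 (rule 122): 101110100
Gen 4 (rule 193): 000110001
Gen 5 (rule 110): 001110011
Gen 6 (rule 154): 011101110
Gen 7 (rule 122): 110111011
Gen 8 (rule 193): 010011001
Gen 9 (rule 110): 110111011

Answer: 110111011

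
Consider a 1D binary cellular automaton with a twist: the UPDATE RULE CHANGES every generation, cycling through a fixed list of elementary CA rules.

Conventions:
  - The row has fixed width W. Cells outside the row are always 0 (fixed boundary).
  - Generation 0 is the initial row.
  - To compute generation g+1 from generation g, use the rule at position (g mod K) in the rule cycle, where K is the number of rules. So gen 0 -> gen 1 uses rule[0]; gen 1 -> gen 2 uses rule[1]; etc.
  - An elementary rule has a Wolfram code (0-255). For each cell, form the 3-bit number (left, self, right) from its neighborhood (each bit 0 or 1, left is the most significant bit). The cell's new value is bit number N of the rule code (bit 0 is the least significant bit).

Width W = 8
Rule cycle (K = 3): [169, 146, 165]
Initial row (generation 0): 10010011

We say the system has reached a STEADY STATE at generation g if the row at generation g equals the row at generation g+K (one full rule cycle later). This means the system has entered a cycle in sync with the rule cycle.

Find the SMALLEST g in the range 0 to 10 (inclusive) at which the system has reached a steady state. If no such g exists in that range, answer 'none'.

Gen 0: 10010011
Gen 1 (rule 169): 00000010
Gen 2 (rule 146): 00000101
Gen 3 (rule 165): 11110111
Gen 4 (rule 169): 11101110
Gen 5 (rule 146): 01000101
Gen 6 (rule 165): 01010111
Gen 7 (rule 169): 00101110
Gen 8 (rule 146): 01000101
Gen 9 (rule 165): 01010111
Gen 10 (rule 169): 00101110
Gen 11 (rule 146): 01000101
Gen 12 (rule 165): 01010111
Gen 13 (rule 169): 00101110

Answer: 5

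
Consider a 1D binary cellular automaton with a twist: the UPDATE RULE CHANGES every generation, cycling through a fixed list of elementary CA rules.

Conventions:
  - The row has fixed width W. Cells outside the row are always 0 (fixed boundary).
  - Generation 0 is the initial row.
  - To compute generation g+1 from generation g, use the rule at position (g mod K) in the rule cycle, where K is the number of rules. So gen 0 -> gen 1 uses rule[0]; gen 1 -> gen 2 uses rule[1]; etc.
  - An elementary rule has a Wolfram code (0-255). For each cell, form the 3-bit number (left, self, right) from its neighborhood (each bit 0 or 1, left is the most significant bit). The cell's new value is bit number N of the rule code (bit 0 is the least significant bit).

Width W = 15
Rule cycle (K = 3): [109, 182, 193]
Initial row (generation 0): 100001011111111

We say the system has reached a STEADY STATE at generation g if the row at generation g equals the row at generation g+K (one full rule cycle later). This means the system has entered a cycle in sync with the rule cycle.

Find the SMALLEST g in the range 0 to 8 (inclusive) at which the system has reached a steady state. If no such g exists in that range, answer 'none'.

Gen 0: 100001011111111
Gen 1 (rule 109): 101101110000001
Gen 2 (rule 182): 110010101000011
Gen 3 (rule 193): 010000000011001
Gen 4 (rule 109): 010111111011001
Gen 5 (rule 182): 111011110100111
Gen 6 (rule 193): 011001110000011
Gen 7 (rule 109): 011001010111011
Gen 8 (rule 182): 100111111010100
Gen 9 (rule 193): 000011111000001
Gen 10 (rule 109): 111010001011101
Gen 11 (rule 182): 010111011101011

Answer: none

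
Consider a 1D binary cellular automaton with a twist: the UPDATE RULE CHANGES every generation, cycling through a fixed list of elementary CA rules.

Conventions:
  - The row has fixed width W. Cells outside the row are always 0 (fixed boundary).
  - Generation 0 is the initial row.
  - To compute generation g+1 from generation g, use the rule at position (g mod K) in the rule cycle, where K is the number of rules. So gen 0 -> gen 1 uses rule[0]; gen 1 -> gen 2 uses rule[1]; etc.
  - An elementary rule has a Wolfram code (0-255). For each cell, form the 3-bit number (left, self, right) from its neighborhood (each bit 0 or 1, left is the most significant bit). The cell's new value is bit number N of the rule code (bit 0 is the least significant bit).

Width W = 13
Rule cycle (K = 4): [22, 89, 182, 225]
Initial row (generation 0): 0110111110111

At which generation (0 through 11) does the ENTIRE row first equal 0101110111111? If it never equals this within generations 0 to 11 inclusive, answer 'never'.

Answer: never

Derivation:
Gen 0: 0110111110111
Gen 1 (rule 22): 1000000000000
Gen 2 (rule 89): 0111111111111
Gen 3 (rule 182): 1011111111110
Gen 4 (rule 225): 0101111111110
Gen 5 (rule 22): 1100000000001
Gen 6 (rule 89): 1111111111100
Gen 7 (rule 182): 0111111111010
Gen 8 (rule 225): 0011111111100
Gen 9 (rule 22): 0100000000010
Gen 10 (rule 89): 0011111111001
Gen 11 (rule 182): 0101111110111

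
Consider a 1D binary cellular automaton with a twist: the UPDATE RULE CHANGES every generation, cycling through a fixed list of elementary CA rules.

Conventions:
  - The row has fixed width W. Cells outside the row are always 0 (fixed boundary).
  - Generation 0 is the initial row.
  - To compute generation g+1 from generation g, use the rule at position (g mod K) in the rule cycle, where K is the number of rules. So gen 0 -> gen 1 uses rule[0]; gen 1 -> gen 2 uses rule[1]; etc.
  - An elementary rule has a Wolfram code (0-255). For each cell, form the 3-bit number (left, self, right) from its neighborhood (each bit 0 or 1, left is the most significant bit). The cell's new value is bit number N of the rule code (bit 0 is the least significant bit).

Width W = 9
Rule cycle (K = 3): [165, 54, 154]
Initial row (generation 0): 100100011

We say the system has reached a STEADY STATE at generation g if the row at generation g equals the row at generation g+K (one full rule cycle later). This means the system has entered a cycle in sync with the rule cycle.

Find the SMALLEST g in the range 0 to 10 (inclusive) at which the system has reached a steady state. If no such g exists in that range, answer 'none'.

Gen 0: 100100011
Gen 1 (rule 165): 100101000
Gen 2 (rule 54): 111111100
Gen 3 (rule 154): 111111010
Gen 4 (rule 165): 011110110
Gen 5 (rule 54): 100001001
Gen 6 (rule 154): 010010110
Gen 7 (rule 165): 010011000
Gen 8 (rule 54): 111100100
Gen 9 (rule 154): 111011010
Gen 10 (rule 165): 010100110
Gen 11 (rule 54): 111111001
Gen 12 (rule 154): 111110110
Gen 13 (rule 165): 011101000

Answer: none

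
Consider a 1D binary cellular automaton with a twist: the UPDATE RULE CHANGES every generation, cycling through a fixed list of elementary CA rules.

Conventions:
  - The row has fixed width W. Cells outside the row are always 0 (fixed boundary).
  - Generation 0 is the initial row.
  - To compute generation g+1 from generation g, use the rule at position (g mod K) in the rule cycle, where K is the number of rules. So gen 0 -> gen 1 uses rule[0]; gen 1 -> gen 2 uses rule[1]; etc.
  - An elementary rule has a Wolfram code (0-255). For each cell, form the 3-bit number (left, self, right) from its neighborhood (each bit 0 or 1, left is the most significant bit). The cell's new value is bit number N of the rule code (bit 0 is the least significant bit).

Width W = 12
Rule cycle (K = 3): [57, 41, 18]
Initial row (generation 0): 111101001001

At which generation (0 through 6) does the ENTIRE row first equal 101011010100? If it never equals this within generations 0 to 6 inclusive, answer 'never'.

Gen 0: 111101001001
Gen 1 (rule 57): 100010100100
Gen 2 (rule 41): 001001000001
Gen 3 (rule 18): 010110100010
Gen 4 (rule 57): 001101011001
Gen 5 (rule 41): 101010110000
Gen 6 (rule 18): 000000001000

Answer: never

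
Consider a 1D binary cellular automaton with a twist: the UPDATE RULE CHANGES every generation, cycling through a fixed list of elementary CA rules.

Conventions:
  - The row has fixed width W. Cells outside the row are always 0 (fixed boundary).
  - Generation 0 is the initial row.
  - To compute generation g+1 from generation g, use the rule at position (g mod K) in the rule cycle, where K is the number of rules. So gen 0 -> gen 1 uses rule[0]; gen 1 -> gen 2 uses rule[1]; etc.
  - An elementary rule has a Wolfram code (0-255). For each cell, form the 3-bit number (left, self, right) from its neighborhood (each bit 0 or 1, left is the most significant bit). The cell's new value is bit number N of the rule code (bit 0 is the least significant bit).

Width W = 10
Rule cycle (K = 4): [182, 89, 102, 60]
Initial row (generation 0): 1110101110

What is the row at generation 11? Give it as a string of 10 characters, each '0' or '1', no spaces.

Gen 0: 1110101110
Gen 1 (rule 182): 0101110101
Gen 2 (rule 89): 0001010000
Gen 3 (rule 102): 0011110000
Gen 4 (rule 60): 0010001000
Gen 5 (rule 182): 0111011100
Gen 6 (rule 89): 0101010111
Gen 7 (rule 102): 1111111001
Gen 8 (rule 60): 1000000101
Gen 9 (rule 182): 1100001111
Gen 10 (rule 89): 1111101001
Gen 11 (rule 102): 0000111011

Answer: 0000111011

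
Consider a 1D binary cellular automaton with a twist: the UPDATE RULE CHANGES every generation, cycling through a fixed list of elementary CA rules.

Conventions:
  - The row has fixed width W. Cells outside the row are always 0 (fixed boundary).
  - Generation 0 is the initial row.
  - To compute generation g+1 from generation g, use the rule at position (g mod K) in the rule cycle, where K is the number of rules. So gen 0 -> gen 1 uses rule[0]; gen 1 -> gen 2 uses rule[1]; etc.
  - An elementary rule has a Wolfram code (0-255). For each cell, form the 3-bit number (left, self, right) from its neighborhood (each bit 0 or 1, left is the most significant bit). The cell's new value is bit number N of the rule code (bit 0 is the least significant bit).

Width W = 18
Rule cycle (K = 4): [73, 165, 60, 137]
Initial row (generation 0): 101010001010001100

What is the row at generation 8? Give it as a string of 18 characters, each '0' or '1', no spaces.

Gen 0: 101010001010001100
Gen 1 (rule 73): 000000100000101101
Gen 2 (rule 165): 111110101110110011
Gen 3 (rule 60): 100001111001101010
Gen 4 (rule 137): 001101110001000000
Gen 5 (rule 73): 101101010100011111
Gen 6 (rule 165): 110011111101001110
Gen 7 (rule 60): 101010000011101001
Gen 8 (rule 137): 000000111011000000

Answer: 000000111011000000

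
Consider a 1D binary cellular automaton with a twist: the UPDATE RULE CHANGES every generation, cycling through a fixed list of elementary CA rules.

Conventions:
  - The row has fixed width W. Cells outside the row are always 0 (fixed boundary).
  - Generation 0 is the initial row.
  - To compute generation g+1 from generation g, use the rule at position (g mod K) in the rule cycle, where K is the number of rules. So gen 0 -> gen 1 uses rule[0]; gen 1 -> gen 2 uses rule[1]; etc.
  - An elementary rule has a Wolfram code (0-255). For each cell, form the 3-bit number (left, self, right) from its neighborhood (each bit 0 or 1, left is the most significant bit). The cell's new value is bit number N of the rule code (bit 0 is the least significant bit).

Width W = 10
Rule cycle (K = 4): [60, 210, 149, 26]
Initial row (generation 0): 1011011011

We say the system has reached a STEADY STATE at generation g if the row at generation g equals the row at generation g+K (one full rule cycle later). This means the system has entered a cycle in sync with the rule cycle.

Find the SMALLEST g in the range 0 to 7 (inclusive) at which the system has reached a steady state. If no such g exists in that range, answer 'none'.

Gen 0: 1011011011
Gen 1 (rule 60): 1110110110
Gen 2 (rule 210): 0110010011
Gen 3 (rule 149): 0001011000
Gen 4 (rule 26): 0010010100
Gen 5 (rule 60): 0011011110
Gen 6 (rule 210): 0101001111
Gen 7 (rule 149): 0101100110
Gen 8 (rule 26): 1001011101
Gen 9 (rule 60): 1101110011
Gen 10 (rule 210): 0100111101
Gen 11 (rule 149): 0110011001

Answer: none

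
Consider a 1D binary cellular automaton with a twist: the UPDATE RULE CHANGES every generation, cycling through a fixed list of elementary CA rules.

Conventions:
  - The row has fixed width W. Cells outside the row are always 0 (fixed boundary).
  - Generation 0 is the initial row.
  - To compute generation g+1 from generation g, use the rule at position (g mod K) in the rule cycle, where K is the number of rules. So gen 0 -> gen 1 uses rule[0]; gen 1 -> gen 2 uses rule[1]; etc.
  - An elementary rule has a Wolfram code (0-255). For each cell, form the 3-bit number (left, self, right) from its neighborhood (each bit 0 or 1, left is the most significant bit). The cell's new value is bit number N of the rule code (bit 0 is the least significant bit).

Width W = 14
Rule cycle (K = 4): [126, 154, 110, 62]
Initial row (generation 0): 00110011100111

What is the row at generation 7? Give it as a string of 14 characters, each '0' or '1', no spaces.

Gen 0: 00110011100111
Gen 1 (rule 126): 01111110111101
Gen 2 (rule 154): 11111100111000
Gen 3 (rule 110): 10000101101000
Gen 4 (rule 62): 11001111011100
Gen 5 (rule 126): 11111001110110
Gen 6 (rule 154): 11110111100101
Gen 7 (rule 110): 10011100101111

Answer: 10011100101111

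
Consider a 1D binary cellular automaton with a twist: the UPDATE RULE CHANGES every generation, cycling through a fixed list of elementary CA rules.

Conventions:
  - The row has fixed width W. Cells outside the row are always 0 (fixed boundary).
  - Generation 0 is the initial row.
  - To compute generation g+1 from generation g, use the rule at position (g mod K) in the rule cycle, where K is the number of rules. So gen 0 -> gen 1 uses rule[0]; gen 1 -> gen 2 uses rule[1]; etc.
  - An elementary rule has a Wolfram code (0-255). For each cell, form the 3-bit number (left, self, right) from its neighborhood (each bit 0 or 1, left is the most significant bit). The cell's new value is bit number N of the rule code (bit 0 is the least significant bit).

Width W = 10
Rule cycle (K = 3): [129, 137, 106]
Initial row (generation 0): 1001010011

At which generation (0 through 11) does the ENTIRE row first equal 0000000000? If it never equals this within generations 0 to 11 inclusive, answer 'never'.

Gen 0: 1001010011
Gen 1 (rule 129): 0000000000
Gen 2 (rule 137): 1111111111
Gen 3 (rule 106): 1000000001
Gen 4 (rule 129): 0011111100
Gen 5 (rule 137): 1011111001
Gen 6 (rule 106): 0110001010
Gen 7 (rule 129): 0000100000
Gen 8 (rule 137): 1110001111
Gen 9 (rule 106): 1010011001
Gen 10 (rule 129): 0000000000
Gen 11 (rule 137): 1111111111

Answer: 1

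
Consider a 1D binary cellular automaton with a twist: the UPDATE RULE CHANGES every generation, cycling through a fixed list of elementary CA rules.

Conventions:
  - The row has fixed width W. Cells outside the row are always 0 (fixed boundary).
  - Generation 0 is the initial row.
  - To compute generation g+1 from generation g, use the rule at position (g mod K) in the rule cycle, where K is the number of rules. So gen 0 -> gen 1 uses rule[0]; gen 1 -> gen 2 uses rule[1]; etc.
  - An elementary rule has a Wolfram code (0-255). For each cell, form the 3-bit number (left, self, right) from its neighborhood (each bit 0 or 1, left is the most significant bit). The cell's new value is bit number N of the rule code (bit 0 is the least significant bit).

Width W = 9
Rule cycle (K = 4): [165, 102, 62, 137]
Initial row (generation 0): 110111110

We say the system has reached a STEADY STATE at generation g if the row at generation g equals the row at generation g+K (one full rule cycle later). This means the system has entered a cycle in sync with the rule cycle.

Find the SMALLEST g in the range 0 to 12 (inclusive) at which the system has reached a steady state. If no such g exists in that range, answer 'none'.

Gen 0: 110111110
Gen 1 (rule 165): 001011100
Gen 2 (rule 102): 011100100
Gen 3 (rule 62): 110011110
Gen 4 (rule 137): 100011100
Gen 5 (rule 165): 101001001
Gen 6 (rule 102): 111011011
Gen 7 (rule 62): 100110110
Gen 8 (rule 137): 000100100
Gen 9 (rule 165): 110100101
Gen 10 (rule 102): 011101111
Gen 11 (rule 62): 110011000
Gen 12 (rule 137): 100010011
Gen 13 (rule 165): 101010000
Gen 14 (rule 102): 111110000
Gen 15 (rule 62): 100001000
Gen 16 (rule 137): 001100011

Answer: none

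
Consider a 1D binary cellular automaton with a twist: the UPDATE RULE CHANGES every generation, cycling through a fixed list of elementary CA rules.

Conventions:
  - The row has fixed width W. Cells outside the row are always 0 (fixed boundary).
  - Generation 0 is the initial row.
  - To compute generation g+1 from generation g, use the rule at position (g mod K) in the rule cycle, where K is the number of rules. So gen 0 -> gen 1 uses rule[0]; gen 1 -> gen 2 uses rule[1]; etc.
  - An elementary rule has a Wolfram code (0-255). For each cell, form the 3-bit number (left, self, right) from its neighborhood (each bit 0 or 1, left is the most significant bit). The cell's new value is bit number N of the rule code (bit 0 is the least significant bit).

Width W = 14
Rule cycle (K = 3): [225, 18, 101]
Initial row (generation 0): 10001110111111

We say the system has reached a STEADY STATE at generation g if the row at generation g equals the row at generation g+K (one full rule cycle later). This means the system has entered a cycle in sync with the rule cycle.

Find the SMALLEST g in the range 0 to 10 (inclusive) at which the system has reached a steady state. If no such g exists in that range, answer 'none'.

Answer: 5

Derivation:
Gen 0: 10001110111111
Gen 1 (rule 225): 00100111011111
Gen 2 (rule 18): 01011000000000
Gen 3 (rule 101): 01101011111111
Gen 4 (rule 225): 00110101111111
Gen 5 (rule 18): 01000000000000
Gen 6 (rule 101): 01011111111111
Gen 7 (rule 225): 00101111111111
Gen 8 (rule 18): 01000000000000
Gen 9 (rule 101): 01011111111111
Gen 10 (rule 225): 00101111111111
Gen 11 (rule 18): 01000000000000
Gen 12 (rule 101): 01011111111111
Gen 13 (rule 225): 00101111111111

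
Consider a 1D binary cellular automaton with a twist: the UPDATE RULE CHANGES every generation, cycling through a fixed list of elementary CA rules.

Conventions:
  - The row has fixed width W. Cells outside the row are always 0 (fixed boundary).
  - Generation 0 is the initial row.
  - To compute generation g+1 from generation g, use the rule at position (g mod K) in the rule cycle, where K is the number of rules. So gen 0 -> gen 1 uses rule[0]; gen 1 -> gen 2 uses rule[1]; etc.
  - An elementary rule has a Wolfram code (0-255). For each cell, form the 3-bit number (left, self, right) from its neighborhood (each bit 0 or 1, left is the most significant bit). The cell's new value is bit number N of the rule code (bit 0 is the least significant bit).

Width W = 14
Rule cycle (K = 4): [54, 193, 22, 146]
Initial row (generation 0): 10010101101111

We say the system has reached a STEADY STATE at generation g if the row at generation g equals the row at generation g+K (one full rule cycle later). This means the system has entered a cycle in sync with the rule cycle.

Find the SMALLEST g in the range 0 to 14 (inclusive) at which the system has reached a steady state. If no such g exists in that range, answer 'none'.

Gen 0: 10010101101111
Gen 1 (rule 54): 11111110010000
Gen 2 (rule 193): 01111110000111
Gen 3 (rule 22): 10000001001000
Gen 4 (rule 146): 01000010110100
Gen 5 (rule 54): 11100111001110
Gen 6 (rule 193): 01100011000110
Gen 7 (rule 22): 10010100101001
Gen 8 (rule 146): 01100011000110
Gen 9 (rule 54): 10010100101001
Gen 10 (rule 193): 00000000000000
Gen 11 (rule 22): 00000000000000
Gen 12 (rule 146): 00000000000000
Gen 13 (rule 54): 00000000000000
Gen 14 (rule 193): 11111111111111
Gen 15 (rule 22): 00000000000000
Gen 16 (rule 146): 00000000000000
Gen 17 (rule 54): 00000000000000
Gen 18 (rule 193): 11111111111111

Answer: 11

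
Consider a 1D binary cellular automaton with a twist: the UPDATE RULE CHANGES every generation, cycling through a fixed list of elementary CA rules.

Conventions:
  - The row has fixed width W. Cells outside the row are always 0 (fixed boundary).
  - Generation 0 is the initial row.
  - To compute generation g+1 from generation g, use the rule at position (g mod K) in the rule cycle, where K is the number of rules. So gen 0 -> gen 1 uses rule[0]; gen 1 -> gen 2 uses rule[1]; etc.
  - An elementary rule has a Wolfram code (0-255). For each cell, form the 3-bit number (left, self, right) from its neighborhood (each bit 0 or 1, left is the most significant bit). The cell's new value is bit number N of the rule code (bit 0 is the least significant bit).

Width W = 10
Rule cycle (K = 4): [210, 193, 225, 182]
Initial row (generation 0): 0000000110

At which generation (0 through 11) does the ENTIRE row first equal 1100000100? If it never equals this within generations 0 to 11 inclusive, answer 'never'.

Gen 0: 0000000110
Gen 1 (rule 210): 0000001011
Gen 2 (rule 193): 1111100001
Gen 3 (rule 225): 0111101100
Gen 4 (rule 182): 1011010010
Gen 5 (rule 210): 0001001101
Gen 6 (rule 193): 1100000100
Gen 7 (rule 225): 0101110001
Gen 8 (rule 182): 1110101011
Gen 9 (rule 210): 0110000001
Gen 10 (rule 193): 0010111100
Gen 11 (rule 225): 1001011101

Answer: 6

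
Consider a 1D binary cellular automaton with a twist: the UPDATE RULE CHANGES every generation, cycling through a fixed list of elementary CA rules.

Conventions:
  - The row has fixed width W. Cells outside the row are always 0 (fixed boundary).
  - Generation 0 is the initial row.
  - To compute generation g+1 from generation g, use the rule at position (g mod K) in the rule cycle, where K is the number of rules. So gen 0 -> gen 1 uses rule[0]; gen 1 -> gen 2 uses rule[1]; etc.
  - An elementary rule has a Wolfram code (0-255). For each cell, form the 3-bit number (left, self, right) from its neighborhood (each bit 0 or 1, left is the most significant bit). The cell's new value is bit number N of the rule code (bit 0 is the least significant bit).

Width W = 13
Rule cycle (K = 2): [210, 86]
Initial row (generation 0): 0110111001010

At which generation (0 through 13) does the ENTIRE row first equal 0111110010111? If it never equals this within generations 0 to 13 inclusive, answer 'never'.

Answer: never

Derivation:
Gen 0: 0110111001010
Gen 1 (rule 210): 1010011110001
Gen 2 (rule 86): 1011100011011
Gen 3 (rule 210): 0001110101001
Gen 4 (rule 86): 0010010101111
Gen 5 (rule 210): 0101100000111
Gen 6 (rule 86): 1100110001001
Gen 7 (rule 210): 0111011010110
Gen 8 (rule 86): 1001001010011
Gen 9 (rule 210): 0110110001101
Gen 10 (rule 86): 1010011010101
Gen 11 (rule 210): 0001101000000
Gen 12 (rule 86): 0010101100000
Gen 13 (rule 210): 0100000110000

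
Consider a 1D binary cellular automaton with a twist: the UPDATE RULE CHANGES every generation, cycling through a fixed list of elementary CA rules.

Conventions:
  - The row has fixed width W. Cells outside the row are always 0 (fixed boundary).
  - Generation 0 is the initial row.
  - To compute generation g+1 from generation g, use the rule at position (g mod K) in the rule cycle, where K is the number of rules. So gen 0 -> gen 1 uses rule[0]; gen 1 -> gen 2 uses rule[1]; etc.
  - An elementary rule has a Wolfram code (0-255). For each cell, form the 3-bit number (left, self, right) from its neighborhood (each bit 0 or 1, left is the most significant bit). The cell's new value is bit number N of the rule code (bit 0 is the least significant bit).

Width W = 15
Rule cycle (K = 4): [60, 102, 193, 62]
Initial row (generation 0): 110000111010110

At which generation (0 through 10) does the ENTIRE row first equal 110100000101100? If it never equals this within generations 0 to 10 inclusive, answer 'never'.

Answer: never

Derivation:
Gen 0: 110000111010110
Gen 1 (rule 60): 101000100111101
Gen 2 (rule 102): 111001101000111
Gen 3 (rule 193): 011000100010011
Gen 4 (rule 62): 110101110111110
Gen 5 (rule 60): 101111001100001
Gen 6 (rule 102): 110001010100011
Gen 7 (rule 193): 010100000001001
Gen 8 (rule 62): 111110000011111
Gen 9 (rule 60): 100001000010000
Gen 10 (rule 102): 100011000110000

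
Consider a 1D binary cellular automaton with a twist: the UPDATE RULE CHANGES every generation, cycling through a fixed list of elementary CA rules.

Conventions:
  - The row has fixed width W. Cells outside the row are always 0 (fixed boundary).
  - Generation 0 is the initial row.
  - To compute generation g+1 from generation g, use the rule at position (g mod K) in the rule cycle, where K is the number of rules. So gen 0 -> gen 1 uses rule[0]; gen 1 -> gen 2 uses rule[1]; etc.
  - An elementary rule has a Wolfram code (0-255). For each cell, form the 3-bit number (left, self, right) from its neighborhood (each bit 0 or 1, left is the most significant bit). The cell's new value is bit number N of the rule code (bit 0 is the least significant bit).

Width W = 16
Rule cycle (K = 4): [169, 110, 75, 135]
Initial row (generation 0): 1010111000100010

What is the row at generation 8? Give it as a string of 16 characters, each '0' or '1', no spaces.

Gen 0: 1010111000100010
Gen 1 (rule 169): 0101110010001000
Gen 2 (rule 110): 1111010110011000
Gen 3 (rule 75): 1001000110111011
Gen 4 (rule 135): 1011011000010000
Gen 5 (rule 169): 0110110011000111
Gen 6 (rule 110): 1111110111001101
Gen 7 (rule 75): 1000010101011100
Gen 8 (rule 135): 1011110101001001

Answer: 1011110101001001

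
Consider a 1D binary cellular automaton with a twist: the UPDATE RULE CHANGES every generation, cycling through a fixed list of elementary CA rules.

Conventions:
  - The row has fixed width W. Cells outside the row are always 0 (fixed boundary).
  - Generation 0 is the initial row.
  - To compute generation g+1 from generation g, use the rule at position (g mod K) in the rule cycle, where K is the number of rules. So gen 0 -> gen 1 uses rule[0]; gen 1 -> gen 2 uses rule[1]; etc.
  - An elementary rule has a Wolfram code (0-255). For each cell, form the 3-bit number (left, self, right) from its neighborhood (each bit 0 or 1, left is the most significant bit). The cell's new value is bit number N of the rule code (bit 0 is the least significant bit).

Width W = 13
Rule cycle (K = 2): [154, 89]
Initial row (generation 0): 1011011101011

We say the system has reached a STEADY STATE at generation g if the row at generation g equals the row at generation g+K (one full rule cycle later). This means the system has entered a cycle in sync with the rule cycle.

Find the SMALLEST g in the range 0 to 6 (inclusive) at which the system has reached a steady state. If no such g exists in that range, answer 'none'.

Gen 0: 1011011101011
Gen 1 (rule 154): 0010011000010
Gen 2 (rule 89): 1001011111001
Gen 3 (rule 154): 0110011110110
Gen 4 (rule 89): 0111010010111
Gen 5 (rule 154): 1110001100110
Gen 6 (rule 89): 1011101110111
Gen 7 (rule 154): 0011001100110
Gen 8 (rule 89): 1011101110111

Answer: 6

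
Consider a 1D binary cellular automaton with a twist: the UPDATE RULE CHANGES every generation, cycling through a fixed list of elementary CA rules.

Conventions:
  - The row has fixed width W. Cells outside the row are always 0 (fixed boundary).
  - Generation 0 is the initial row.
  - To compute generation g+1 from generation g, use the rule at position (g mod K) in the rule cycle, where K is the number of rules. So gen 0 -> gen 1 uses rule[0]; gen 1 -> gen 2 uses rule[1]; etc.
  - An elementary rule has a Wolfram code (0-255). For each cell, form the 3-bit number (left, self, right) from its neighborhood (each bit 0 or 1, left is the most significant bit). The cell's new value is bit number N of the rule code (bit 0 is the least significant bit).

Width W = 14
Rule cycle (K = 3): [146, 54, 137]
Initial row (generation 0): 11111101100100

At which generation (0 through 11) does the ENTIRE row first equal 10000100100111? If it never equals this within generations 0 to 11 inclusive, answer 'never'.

Answer: 2

Derivation:
Gen 0: 11111101100100
Gen 1 (rule 146): 01111000011010
Gen 2 (rule 54): 10000100100111
Gen 3 (rule 137): 00110000000110
Gen 4 (rule 146): 01001000001001
Gen 5 (rule 54): 11111100011111
Gen 6 (rule 137): 11111001011110
Gen 7 (rule 146): 01110110001101
Gen 8 (rule 54): 10001001010011
Gen 9 (rule 137): 00100000000010
Gen 10 (rule 146): 01010000000101
Gen 11 (rule 54): 11111000001111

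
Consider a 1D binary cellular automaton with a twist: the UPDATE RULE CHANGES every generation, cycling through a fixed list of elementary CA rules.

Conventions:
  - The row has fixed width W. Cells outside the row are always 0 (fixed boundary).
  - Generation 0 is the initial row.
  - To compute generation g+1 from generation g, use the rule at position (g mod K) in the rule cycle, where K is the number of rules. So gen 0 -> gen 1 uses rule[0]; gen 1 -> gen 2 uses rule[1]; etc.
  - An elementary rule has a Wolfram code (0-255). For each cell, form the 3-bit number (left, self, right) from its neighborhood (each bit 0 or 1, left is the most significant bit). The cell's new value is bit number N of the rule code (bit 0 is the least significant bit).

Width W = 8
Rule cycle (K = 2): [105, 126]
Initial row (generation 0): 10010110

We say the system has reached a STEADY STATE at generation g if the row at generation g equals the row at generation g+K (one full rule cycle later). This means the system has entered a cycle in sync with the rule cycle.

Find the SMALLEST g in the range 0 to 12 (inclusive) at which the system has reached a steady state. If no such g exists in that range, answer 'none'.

Gen 0: 10010110
Gen 1 (rule 105): 00001110
Gen 2 (rule 126): 00011011
Gen 3 (rule 105): 11011111
Gen 4 (rule 126): 11110001
Gen 5 (rule 105): 10010100
Gen 6 (rule 126): 11111110
Gen 7 (rule 105): 10000010
Gen 8 (rule 126): 11000111
Gen 9 (rule 105): 11010101
Gen 10 (rule 126): 11111111
Gen 11 (rule 105): 10000001
Gen 12 (rule 126): 11000011
Gen 13 (rule 105): 11011011
Gen 14 (rule 126): 11111111

Answer: none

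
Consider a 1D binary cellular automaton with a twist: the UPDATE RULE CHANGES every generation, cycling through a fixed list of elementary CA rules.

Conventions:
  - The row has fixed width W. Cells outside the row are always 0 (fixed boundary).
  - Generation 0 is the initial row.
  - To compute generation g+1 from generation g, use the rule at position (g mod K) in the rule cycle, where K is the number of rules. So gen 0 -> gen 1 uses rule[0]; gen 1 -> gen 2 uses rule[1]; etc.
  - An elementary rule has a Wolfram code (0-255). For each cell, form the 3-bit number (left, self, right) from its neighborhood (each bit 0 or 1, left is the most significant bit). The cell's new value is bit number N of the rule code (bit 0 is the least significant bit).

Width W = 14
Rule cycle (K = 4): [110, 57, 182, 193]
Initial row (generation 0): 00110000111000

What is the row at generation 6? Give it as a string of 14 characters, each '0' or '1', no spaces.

Answer: 10101010100111

Derivation:
Gen 0: 00110000111000
Gen 1 (rule 110): 01110001101000
Gen 2 (rule 57): 01001101010111
Gen 3 (rule 182): 11110011111010
Gen 4 (rule 193): 01110001111000
Gen 5 (rule 110): 11010011001000
Gen 6 (rule 57): 10101010100111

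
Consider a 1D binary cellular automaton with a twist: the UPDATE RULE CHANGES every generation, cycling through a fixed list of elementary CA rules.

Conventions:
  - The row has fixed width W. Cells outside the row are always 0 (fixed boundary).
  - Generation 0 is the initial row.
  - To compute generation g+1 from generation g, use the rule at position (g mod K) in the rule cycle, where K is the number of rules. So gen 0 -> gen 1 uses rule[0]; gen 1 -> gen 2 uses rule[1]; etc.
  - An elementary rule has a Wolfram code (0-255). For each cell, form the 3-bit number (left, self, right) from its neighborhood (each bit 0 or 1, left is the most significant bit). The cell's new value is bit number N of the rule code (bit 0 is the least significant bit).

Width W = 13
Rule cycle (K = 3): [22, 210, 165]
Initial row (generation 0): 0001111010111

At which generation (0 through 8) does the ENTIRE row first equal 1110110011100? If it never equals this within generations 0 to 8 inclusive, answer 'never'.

Answer: never

Derivation:
Gen 0: 0001111010111
Gen 1 (rule 22): 0010000010000
Gen 2 (rule 210): 0101000101000
Gen 3 (rule 165): 0111010111011
Gen 4 (rule 22): 1000010000000
Gen 5 (rule 210): 0100101000000
Gen 6 (rule 165): 0100111011111
Gen 7 (rule 22): 1111000000000
Gen 8 (rule 210): 0111100000000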